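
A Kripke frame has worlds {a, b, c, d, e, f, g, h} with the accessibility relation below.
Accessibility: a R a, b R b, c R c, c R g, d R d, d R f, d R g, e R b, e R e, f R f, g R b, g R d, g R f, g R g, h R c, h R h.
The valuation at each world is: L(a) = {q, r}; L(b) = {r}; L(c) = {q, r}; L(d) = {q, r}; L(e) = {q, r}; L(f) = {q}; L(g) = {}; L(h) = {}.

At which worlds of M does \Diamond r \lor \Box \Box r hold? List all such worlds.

a, b, c, d, e, g, h

Recall that \Box ψ holds at a world iff ψ holds at every accessible world, and \Diamond ψ holds iff ψ holds at some accessible world.
Let φ = \Diamond r \lor \Box \Box r. Evaluate φ at each world:
  a (successors {a}): φ is true.
  b (successors {b}): φ is true.
  c (successors {c, g}): φ is true.
  d (successors {d, f, g}): φ is true.
  e (successors {b, e}): φ is true.
  f (successors {f}): φ is false.
  g (successors {b, d, f, g}): φ is true.
  h (successors {c, h}): φ is true.
For instance, at g:
  At g: \Diamond r is true, \Box \Box r is false, so \Diamond r \lor \Box \Box r is true.
    At g: \Diamond r requires r at some successor in {b, d, f, g}.
      r holds at b, so \Diamond r is true at g.
    At g: \Box \Box r requires \Box r at every successor {b, d, f, g}.
      \Box r fails at d, so \Box \Box r is false at g.
Satisfying worlds: {a, b, c, d, e, g, h}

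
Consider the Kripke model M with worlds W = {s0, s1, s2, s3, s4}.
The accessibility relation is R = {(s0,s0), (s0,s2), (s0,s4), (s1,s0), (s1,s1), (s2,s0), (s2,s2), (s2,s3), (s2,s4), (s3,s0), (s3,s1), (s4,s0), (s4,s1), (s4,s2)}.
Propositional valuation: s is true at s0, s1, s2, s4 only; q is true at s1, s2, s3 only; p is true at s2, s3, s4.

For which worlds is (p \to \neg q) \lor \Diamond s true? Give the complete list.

Let φ = (p \to \neg q) \lor \Diamond s. Evaluate φ at each world:
  s0 (successors {s0, s2, s4}): φ is true.
  s1 (successors {s0, s1}): φ is true.
  s2 (successors {s0, s2, s3, s4}): φ is true.
  s3 (successors {s0, s1}): φ is true.
  s4 (successors {s0, s1, s2}): φ is true.
For instance, at s0:
  At s0: p \to \neg q is true, \Diamond s is true, so (p \to \neg q) \lor \Diamond s is true.
    At s0: \Diamond s requires s at some successor in {s0, s2, s4}.
      s holds at s0, so \Diamond s is true at s0.
Satisfying worlds: {s0, s1, s2, s3, s4}

s0, s1, s2, s3, s4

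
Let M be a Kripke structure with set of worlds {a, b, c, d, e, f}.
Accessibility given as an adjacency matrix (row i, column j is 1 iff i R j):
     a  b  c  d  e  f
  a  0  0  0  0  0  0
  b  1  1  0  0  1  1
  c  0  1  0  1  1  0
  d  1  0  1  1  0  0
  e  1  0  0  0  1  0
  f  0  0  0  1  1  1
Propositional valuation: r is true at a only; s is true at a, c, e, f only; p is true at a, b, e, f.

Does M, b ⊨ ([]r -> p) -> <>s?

At b: []r -> p is true, <>s is true, so ([]r -> p) -> <>s is true.
  At b: []r is false, p is true, so []r -> p is true.
    At b: []r requires r at every successor {a, b, e, f}.
      r fails at b, so []r is false at b.
  At b: <>s requires s at some successor in {a, b, e, f}.
    s holds at a, so <>s is true at b.

Yes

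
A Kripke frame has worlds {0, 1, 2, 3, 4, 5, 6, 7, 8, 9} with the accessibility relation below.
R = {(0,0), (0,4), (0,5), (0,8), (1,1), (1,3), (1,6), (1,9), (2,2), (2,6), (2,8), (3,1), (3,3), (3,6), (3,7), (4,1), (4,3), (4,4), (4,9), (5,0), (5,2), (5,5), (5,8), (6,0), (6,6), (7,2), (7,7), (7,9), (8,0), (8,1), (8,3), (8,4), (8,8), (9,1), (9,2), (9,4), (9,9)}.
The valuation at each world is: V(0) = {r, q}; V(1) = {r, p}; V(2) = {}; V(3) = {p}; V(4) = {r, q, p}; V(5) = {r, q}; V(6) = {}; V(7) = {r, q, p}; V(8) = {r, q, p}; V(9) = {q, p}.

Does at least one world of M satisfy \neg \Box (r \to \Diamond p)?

Let φ = \neg \Box (r \to \Diamond p). Evaluate φ at each world:
  0 (successors {0, 4, 5, 8}): φ is false.
  1 (successors {1, 3, 6, 9}): φ is false.
  2 (successors {2, 6, 8}): φ is false.
  3 (successors {1, 3, 6, 7}): φ is false.
  4 (successors {1, 3, 4, 9}): φ is false.
  5 (successors {0, 2, 5, 8}): φ is false.
  6 (successors {0, 6}): φ is false.
  7 (successors {2, 7, 9}): φ is false.
  8 (successors {0, 1, 3, 4, 8}): φ is false.
  9 (successors {1, 2, 4, 9}): φ is false.
For instance, at 6:
  At 6: \Box (r \to \Diamond p) is true, so \neg \Box (r \to \Diamond p) is false.
    At 6: \Box (r \to \Diamond p) requires r \to \Diamond p at every successor {0, 6}.
      At 0: r \to \Diamond p is true.
      At 6: r \to \Diamond p is true.
    So \Box (r \to \Diamond p) is true at 6.

No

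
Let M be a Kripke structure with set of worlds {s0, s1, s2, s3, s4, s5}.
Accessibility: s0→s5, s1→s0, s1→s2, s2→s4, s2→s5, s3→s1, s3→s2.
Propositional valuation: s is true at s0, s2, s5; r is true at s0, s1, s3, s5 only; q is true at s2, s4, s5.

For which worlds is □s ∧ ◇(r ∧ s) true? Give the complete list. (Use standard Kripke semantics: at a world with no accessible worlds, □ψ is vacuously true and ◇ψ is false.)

s0, s1

Let φ = □s ∧ ◇(r ∧ s). Evaluate φ at each world:
  s0 (successors {s5}): φ is true.
  s1 (successors {s0, s2}): φ is true.
  s2 (successors {s4, s5}): φ is false.
  s3 (successors {s1, s2}): φ is false.
  s4 (successors ∅): φ is false.
  s5 (successors ∅): φ is false.
For instance, at s3:
  At s3: □s is false, ◇(r ∧ s) is false, so □s ∧ ◇(r ∧ s) is false.
    At s3: □s requires s at every successor {s1, s2}.
      s fails at s1, so □s is false at s3.
    At s3: ◇(r ∧ s) requires r ∧ s at some successor in {s1, s2}.
      At s1: r ∧ s is false.
      At s2: r ∧ s is false.
    So ◇(r ∧ s) is false at s3.
Satisfying worlds: {s0, s1}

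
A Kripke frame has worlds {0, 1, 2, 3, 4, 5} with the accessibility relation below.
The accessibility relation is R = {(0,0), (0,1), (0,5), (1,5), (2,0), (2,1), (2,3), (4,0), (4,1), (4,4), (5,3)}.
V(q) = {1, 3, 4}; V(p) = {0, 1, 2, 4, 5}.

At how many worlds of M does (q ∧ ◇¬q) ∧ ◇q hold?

1

Let φ = (q ∧ ◇¬q) ∧ ◇q. Evaluate φ at each world:
  0 (successors {0, 1, 5}): φ is false.
  1 (successors {5}): φ is false.
  2 (successors {0, 1, 3}): φ is false.
  3 (successors ∅): φ is false.
  4 (successors {0, 1, 4}): φ is true.
  5 (successors {3}): φ is false.
For instance, at 1:
  At 1: q ∧ ◇¬q is true, ◇q is false, so (q ∧ ◇¬q) ∧ ◇q is false.
    At 1: q is true, ◇¬q is true, so q ∧ ◇¬q is true.
      At 1: ◇¬q requires ¬q at some successor in {5}.
        ¬q holds at 5, so ◇¬q is true at 1.
    At 1: ◇q requires q at some successor in {5}.
      At 5: q is false.
    So ◇q is false at 1.
Satisfying worlds: {4}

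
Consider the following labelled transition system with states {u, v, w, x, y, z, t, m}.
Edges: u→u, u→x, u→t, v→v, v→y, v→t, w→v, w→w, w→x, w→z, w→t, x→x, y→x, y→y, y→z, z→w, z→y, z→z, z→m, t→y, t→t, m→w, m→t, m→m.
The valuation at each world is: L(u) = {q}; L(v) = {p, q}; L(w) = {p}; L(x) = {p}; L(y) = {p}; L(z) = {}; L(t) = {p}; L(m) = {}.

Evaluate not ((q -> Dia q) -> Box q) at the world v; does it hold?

At v: (q -> Dia q) -> Box q is false, so not ((q -> Dia q) -> Box q) is true.
  At v: q -> Dia q is true, Box q is false, so (q -> Dia q) -> Box q is false.
    At v: q is true, Dia q is true, so q -> Dia q is true.
      At v: Dia q requires q at some successor in {v, y, t}.
        q holds at v, so Dia q is true at v.
    At v: Box q requires q at every successor {v, y, t}.
      q fails at y, so Box q is false at v.

Yes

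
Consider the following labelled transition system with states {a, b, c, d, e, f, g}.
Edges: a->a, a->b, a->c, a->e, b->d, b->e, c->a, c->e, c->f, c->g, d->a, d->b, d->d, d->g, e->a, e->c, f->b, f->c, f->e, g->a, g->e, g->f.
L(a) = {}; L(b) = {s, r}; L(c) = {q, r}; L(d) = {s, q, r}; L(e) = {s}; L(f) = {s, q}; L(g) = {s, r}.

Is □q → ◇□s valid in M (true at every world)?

Yes

Let φ = □q → ◇□s. Evaluate φ at each world:
  a (successors {a, b, c, e}): φ is true.
  b (successors {d, e}): φ is true.
  c (successors {a, e, f, g}): φ is true.
  d (successors {a, b, d, g}): φ is true.
  e (successors {a, c}): φ is true.
  f (successors {b, c, e}): φ is true.
  g (successors {a, e, f}): φ is true.
For instance, at a:
  At a: □q is false, ◇□s is true, so □q → ◇□s is true.
    At a: □q requires q at every successor {a, b, c, e}.
      q fails at a, so □q is false at a.
    At a: ◇□s requires □s at some successor in {a, b, c, e}.
      □s holds at b, so ◇□s is true at a.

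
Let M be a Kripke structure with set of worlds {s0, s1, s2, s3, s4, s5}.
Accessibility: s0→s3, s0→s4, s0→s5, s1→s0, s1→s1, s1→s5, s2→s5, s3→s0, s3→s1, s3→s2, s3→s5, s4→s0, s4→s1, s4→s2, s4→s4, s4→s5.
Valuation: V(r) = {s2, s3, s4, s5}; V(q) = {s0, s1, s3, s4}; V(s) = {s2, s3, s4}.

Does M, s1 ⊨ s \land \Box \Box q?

No

Recall that \Box ψ holds at a world iff ψ holds at every accessible world, and \Diamond ψ holds iff ψ holds at some accessible world.
At s1: s is false, \Box \Box q is false, so s \land \Box \Box q is false.
  At s1: \Box \Box q requires \Box q at every successor {s0, s1, s5}.
    \Box q fails at s0, so \Box \Box q is false at s1.
      At s0: \Box q requires q at every successor {s3, s4, s5}.
        q fails at s5, so \Box q is false at s0.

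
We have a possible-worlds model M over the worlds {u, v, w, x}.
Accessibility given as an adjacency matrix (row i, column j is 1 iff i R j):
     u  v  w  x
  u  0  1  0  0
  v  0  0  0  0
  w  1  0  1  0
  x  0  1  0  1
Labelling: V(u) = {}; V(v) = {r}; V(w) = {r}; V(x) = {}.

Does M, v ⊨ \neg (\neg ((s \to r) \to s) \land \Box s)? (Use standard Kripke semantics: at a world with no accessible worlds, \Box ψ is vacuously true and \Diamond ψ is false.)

Recall that \Box ψ holds at a world iff ψ holds at every accessible world, and \Diamond ψ holds iff ψ holds at some accessible world.
At v: \neg ((s \to r) \to s) \land \Box s is true, so \neg (\neg ((s \to r) \to s) \land \Box s) is false.
  At v: \neg ((s \to r) \to s) is true, \Box s is true, so \neg ((s \to r) \to s) \land \Box s is true.
    At v: no accessible worlds, so \Box s holds vacuously.

No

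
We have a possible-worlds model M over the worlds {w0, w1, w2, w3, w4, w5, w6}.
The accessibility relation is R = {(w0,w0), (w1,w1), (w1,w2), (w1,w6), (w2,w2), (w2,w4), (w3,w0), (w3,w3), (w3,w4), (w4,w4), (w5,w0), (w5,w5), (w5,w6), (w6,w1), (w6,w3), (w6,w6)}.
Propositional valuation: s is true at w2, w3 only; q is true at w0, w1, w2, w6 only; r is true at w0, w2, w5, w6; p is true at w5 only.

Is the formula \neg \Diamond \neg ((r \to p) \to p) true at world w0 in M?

Yes

At w0: \Diamond \neg ((r \to p) \to p) is false, so \neg \Diamond \neg ((r \to p) \to p) is true.
  At w0: \Diamond \neg ((r \to p) \to p) requires \neg ((r \to p) \to p) at some successor in {w0}.
    At w0: \neg ((r \to p) \to p) is false.
  So \Diamond \neg ((r \to p) \to p) is false at w0.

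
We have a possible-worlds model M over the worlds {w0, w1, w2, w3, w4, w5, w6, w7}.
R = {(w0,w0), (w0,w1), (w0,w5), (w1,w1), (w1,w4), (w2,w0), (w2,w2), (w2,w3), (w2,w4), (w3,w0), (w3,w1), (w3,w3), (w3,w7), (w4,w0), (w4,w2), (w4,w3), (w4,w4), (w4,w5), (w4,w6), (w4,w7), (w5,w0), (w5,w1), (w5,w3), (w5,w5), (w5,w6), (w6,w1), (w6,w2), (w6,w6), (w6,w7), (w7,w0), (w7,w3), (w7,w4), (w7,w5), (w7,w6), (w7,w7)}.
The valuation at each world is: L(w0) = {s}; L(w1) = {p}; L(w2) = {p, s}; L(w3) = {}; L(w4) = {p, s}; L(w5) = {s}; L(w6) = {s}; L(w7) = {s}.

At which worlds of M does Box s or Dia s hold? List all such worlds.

Recall that Box ψ holds at a world iff ψ holds at every accessible world, and Dia ψ holds iff ψ holds at some accessible world.
Let φ = Box s or Dia s. Evaluate φ at each world:
  w0 (successors {w0, w1, w5}): φ is true.
  w1 (successors {w1, w4}): φ is true.
  w2 (successors {w0, w2, w3, w4}): φ is true.
  w3 (successors {w0, w1, w3, w7}): φ is true.
  w4 (successors {w0, w2, w3, w4, w5, w6, w7}): φ is true.
  w5 (successors {w0, w1, w3, w5, w6}): φ is true.
  w6 (successors {w1, w2, w6, w7}): φ is true.
  w7 (successors {w0, w3, w4, w5, w6, w7}): φ is true.
For instance, at w4:
  At w4: Box s is false, Dia s is true, so Box s or Dia s is true.
    At w4: Box s requires s at every successor {w0, w2, w3, w4, w5, w6, w7}.
      s fails at w3, so Box s is false at w4.
    At w4: Dia s requires s at some successor in {w0, w2, w3, w4, w5, w6, w7}.
      s holds at w0, so Dia s is true at w4.
Satisfying worlds: {w0, w1, w2, w3, w4, w5, w6, w7}

w0, w1, w2, w3, w4, w5, w6, w7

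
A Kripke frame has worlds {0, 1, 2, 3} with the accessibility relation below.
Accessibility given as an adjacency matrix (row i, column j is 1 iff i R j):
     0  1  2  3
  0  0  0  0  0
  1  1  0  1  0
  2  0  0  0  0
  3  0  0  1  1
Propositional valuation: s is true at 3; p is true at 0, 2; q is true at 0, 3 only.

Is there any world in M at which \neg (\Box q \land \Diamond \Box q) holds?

Yes

Let φ = \neg (\Box q \land \Diamond \Box q). Evaluate φ at each world:
  0 (successors ∅): φ is true.
  1 (successors {0, 2}): φ is true.
  2 (successors ∅): φ is true.
  3 (successors {2, 3}): φ is true.
Detail at 0 (witness):
  At 0: \Box q \land \Diamond \Box q is false, so \neg (\Box q \land \Diamond \Box q) is true.
    At 0: \Box q is true, \Diamond \Box q is false, so \Box q \land \Diamond \Box q is false.
      At 0: no accessible worlds, so \Box q holds vacuously.
      At 0: no accessible worlds, so \Diamond \Box q is false.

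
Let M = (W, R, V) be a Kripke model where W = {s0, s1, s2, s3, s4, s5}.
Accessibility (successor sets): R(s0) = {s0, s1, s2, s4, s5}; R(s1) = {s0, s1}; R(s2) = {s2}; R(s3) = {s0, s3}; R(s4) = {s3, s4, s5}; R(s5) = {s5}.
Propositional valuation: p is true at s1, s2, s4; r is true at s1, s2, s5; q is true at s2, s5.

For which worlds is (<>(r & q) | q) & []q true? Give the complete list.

s2, s5

Let φ = (<>(r & q) | q) & []q. Evaluate φ at each world:
  s0 (successors {s0, s1, s2, s4, s5}): φ is false.
  s1 (successors {s0, s1}): φ is false.
  s2 (successors {s2}): φ is true.
  s3 (successors {s0, s3}): φ is false.
  s4 (successors {s3, s4, s5}): φ is false.
  s5 (successors {s5}): φ is true.
For instance, at s2:
  At s2: <>(r & q) | q is true, []q is true, so (<>(r & q) | q) & []q is true.
    At s2: <>(r & q) is true, q is true, so <>(r & q) | q is true.
      At s2: <>(r & q) requires r & q at some successor in {s2}.
        r & q holds at s2, so <>(r & q) is true at s2.
    At s2: []q requires q at every successor {s2}.
      At s2: q is true.
    So []q is true at s2.
Satisfying worlds: {s2, s5}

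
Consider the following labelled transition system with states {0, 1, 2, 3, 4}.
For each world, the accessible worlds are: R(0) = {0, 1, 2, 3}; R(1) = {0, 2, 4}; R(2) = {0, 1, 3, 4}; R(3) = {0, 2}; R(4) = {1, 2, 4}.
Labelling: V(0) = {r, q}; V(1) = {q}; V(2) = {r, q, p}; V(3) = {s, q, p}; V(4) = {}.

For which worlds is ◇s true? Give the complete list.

Let φ = ◇s. Evaluate φ at each world:
  0 (successors {0, 1, 2, 3}): φ is true.
  1 (successors {0, 2, 4}): φ is false.
  2 (successors {0, 1, 3, 4}): φ is true.
  3 (successors {0, 2}): φ is false.
  4 (successors {1, 2, 4}): φ is false.
For instance, at 1:
  At 1: ◇s requires s at some successor in {0, 2, 4}.
    At 0: s is false.
    At 2: s is false.
    At 4: s is false.
  So ◇s is false at 1.
Satisfying worlds: {0, 2}

0, 2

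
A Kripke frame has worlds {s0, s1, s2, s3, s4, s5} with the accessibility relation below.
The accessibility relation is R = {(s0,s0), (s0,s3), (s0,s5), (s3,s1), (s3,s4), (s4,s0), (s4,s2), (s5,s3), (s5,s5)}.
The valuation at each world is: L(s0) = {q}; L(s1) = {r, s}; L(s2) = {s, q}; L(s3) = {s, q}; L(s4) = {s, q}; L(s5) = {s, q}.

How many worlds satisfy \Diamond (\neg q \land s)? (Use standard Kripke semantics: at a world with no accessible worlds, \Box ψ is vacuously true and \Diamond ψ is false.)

1

Recall that \Diamond ψ holds at a world iff ψ holds at some accessible world.
Let φ = \Diamond (\neg q \land s). Evaluate φ at each world:
  s0 (successors {s0, s3, s5}): φ is false.
  s1 (successors ∅): φ is false.
  s2 (successors ∅): φ is false.
  s3 (successors {s1, s4}): φ is true.
  s4 (successors {s0, s2}): φ is false.
  s5 (successors {s3, s5}): φ is false.
For instance, at s0:
  At s0: \Diamond (\neg q \land s) requires \neg q \land s at some successor in {s0, s3, s5}.
    At s0: \neg q \land s is false.
    At s3: \neg q \land s is false.
    At s5: \neg q \land s is false.
  So \Diamond (\neg q \land s) is false at s0.
Satisfying worlds: {s3}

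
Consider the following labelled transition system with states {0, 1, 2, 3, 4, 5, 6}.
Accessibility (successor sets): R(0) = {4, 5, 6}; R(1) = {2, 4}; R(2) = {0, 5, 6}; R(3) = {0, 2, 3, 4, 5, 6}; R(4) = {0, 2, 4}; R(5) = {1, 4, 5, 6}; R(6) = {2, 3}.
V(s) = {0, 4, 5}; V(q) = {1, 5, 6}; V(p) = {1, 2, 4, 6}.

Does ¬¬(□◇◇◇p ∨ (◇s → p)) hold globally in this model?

Recall that □ψ holds at a world iff ψ holds at every accessible world, and ◇ψ holds iff ψ holds at some accessible world.
Let φ = ¬¬(□◇◇◇p ∨ (◇s → p)). Evaluate φ at each world:
  0 (successors {4, 5, 6}): φ is true.
  1 (successors {2, 4}): φ is true.
  2 (successors {0, 5, 6}): φ is true.
  3 (successors {0, 2, 3, 4, 5, 6}): φ is true.
  4 (successors {0, 2, 4}): φ is true.
  5 (successors {1, 4, 5, 6}): φ is true.
  6 (successors {2, 3}): φ is true.
For instance, at 2:
  At 2: ¬(□◇◇◇p ∨ (◇s → p)) is false, so ¬¬(□◇◇◇p ∨ (◇s → p)) is true.
    At 2: □◇◇◇p ∨ (◇s → p) is true, so ¬(□◇◇◇p ∨ (◇s → p)) is false.
      At 2: □◇◇◇p is true, ◇s → p is true, so □◇◇◇p ∨ (◇s → p) is true.

Yes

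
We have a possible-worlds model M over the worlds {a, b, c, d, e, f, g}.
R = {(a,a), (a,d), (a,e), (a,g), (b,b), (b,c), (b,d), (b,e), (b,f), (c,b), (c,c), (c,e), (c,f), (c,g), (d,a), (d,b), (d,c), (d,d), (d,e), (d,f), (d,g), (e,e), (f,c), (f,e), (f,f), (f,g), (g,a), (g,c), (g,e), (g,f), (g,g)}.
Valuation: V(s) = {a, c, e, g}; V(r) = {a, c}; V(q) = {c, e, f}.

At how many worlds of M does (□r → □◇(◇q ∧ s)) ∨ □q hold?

7

Let φ = (□r → □◇(◇q ∧ s)) ∨ □q. Evaluate φ at each world:
  a (successors {a, d, e, g}): φ is true.
  b (successors {b, c, d, e, f}): φ is true.
  c (successors {b, c, e, f, g}): φ is true.
  d (successors {a, b, c, d, e, f, g}): φ is true.
  e (successors {e}): φ is true.
  f (successors {c, e, f, g}): φ is true.
  g (successors {a, c, e, f, g}): φ is true.
For instance, at a:
  At a: □r → □◇(◇q ∧ s) is true, □q is false, so (□r → □◇(◇q ∧ s)) ∨ □q is true.
    At a: □r is false, □◇(◇q ∧ s) is true, so □r → □◇(◇q ∧ s) is true.
      At a: □r requires r at every successor {a, d, e, g}.
        r fails at d, so □r is false at a.
      At a: □◇(◇q ∧ s) requires ◇(◇q ∧ s) at every successor {a, d, e, g}.
        At a: ◇(◇q ∧ s) is true.
        At d: ◇(◇q ∧ s) is true.
        At e: ◇(◇q ∧ s) is true.
        At g: ◇(◇q ∧ s) is true.
      So □◇(◇q ∧ s) is true at a.
    At a: □q requires q at every successor {a, d, e, g}.
      q fails at a, so □q is false at a.
Satisfying worlds: {a, b, c, d, e, f, g}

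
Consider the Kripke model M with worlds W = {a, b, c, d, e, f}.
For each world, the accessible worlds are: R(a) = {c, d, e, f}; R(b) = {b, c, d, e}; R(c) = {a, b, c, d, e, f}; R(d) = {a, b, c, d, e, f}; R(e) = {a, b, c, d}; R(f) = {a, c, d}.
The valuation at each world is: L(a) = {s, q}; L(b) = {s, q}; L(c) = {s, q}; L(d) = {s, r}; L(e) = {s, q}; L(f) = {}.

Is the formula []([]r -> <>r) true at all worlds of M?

Let φ = []([]r -> <>r). Evaluate φ at each world:
  a (successors {c, d, e, f}): φ is true.
  b (successors {b, c, d, e}): φ is true.
  c (successors {a, b, c, d, e, f}): φ is true.
  d (successors {a, b, c, d, e, f}): φ is true.
  e (successors {a, b, c, d}): φ is true.
  f (successors {a, c, d}): φ is true.
For instance, at f:
  At f: []([]r -> <>r) requires []r -> <>r at every successor {a, c, d}.
      At a: []r is false, <>r is true, so []r -> <>r is true.
      At c: []r is false, <>r is true, so []r -> <>r is true.
      At d: []r is false, <>r is true, so []r -> <>r is true.
  So []([]r -> <>r) is true at f.

Yes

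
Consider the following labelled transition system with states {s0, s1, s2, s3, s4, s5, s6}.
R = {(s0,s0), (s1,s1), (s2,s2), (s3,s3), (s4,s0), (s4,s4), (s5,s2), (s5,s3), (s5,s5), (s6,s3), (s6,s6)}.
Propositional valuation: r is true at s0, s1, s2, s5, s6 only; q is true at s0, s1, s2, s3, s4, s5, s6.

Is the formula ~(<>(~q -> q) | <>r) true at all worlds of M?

No

Let φ = ~(<>(~q -> q) | <>r). Evaluate φ at each world:
  s0 (successors {s0}): φ is false.
  s1 (successors {s1}): φ is false.
  s2 (successors {s2}): φ is false.
  s3 (successors {s3}): φ is false.
  s4 (successors {s0, s4}): φ is false.
  s5 (successors {s2, s3, s5}): φ is false.
  s6 (successors {s3, s6}): φ is false.
Detail at s0 (counterexample):
  At s0: <>(~q -> q) | <>r is true, so ~(<>(~q -> q) | <>r) is false.
    At s0: <>(~q -> q) is true, <>r is true, so <>(~q -> q) | <>r is true.
      At s0: <>(~q -> q) requires ~q -> q at some successor in {s0}.
        ~q -> q holds at s0, so <>(~q -> q) is true at s0.
      At s0: <>r requires r at some successor in {s0}.
        r holds at s0, so <>r is true at s0.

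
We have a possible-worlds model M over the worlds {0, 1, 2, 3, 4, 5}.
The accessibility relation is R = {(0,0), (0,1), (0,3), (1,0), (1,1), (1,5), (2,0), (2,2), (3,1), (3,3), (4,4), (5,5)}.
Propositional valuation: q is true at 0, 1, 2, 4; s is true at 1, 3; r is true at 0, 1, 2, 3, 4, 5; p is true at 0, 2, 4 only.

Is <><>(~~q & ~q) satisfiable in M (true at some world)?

Let φ = <><>(~~q & ~q). Evaluate φ at each world:
  0 (successors {0, 1, 3}): φ is false.
  1 (successors {0, 1, 5}): φ is false.
  2 (successors {0, 2}): φ is false.
  3 (successors {1, 3}): φ is false.
  4 (successors {4}): φ is false.
  5 (successors {5}): φ is false.
For instance, at 0:
  At 0: <><>(~~q & ~q) requires <>(~~q & ~q) at some successor in {0, 1, 3}.
    At 0: <>(~~q & ~q) is false.
    At 1: <>(~~q & ~q) is false.
    At 3: <>(~~q & ~q) is false.
  So <><>(~~q & ~q) is false at 0.

No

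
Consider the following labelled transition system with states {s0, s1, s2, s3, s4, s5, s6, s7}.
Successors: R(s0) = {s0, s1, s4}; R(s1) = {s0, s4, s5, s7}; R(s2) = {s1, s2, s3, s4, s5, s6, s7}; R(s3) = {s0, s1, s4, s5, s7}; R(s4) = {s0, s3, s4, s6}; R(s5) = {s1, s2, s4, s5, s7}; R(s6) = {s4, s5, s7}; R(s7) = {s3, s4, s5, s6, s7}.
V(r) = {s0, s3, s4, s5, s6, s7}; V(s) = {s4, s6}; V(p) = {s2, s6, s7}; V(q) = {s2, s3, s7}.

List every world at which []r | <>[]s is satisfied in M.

s1, s4, s6, s7

Let φ = []r | <>[]s. Evaluate φ at each world:
  s0 (successors {s0, s1, s4}): φ is false.
  s1 (successors {s0, s4, s5, s7}): φ is true.
  s2 (successors {s1, s2, s3, s4, s5, s6, s7}): φ is false.
  s3 (successors {s0, s1, s4, s5, s7}): φ is false.
  s4 (successors {s0, s3, s4, s6}): φ is true.
  s5 (successors {s1, s2, s4, s5, s7}): φ is false.
  s6 (successors {s4, s5, s7}): φ is true.
  s7 (successors {s3, s4, s5, s6, s7}): φ is true.
For instance, at s5:
  At s5: []r is false, <>[]s is false, so []r | <>[]s is false.
    At s5: []r requires r at every successor {s1, s2, s4, s5, s7}.
      r fails at s1, so []r is false at s5.
    At s5: <>[]s requires []s at some successor in {s1, s2, s4, s5, s7}.
      At s1: []s is false.
      At s2: []s is false.
      At s4: []s is false.
      At s5: []s is false.
      At s7: []s is false.
    So <>[]s is false at s5.
Satisfying worlds: {s1, s4, s6, s7}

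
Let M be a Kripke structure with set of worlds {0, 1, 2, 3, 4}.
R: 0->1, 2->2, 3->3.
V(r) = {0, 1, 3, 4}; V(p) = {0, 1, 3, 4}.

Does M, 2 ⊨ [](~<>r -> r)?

Recall that []ψ holds at a world iff ψ holds at every accessible world, and <>ψ holds iff ψ holds at some accessible world.
At 2: [](~<>r -> r) requires ~<>r -> r at every successor {2}.
  ~<>r -> r fails at 2, so [](~<>r -> r) is false at 2.
    At 2: ~<>r is true, r is false, so ~<>r -> r is false.
      At 2: <>r is false, so ~<>r is true.

No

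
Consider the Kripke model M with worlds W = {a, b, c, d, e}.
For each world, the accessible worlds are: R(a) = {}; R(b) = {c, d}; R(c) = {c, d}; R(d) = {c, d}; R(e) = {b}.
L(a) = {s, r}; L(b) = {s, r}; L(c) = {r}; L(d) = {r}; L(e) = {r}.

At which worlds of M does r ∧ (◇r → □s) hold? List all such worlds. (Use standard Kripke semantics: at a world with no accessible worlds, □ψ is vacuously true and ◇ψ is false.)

Let φ = r ∧ (◇r → □s). Evaluate φ at each world:
  a (successors ∅): φ is true.
  b (successors {c, d}): φ is false.
  c (successors {c, d}): φ is false.
  d (successors {c, d}): φ is false.
  e (successors {b}): φ is true.
For instance, at e:
  At e: r is true, ◇r → □s is true, so r ∧ (◇r → □s) is true.
    At e: ◇r is true, □s is true, so ◇r → □s is true.
      At e: ◇r requires r at some successor in {b}.
        r holds at b, so ◇r is true at e.
      At e: □s requires s at every successor {b}.
        At b: s is true.
      So □s is true at e.
Satisfying worlds: {a, e}

a, e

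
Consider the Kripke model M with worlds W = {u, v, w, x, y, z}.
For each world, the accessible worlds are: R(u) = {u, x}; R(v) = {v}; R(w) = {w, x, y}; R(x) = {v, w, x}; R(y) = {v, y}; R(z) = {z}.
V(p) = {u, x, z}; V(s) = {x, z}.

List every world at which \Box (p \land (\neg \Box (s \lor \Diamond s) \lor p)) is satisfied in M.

Let φ = \Box (p \land (\neg \Box (s \lor \Diamond s) \lor p)). Evaluate φ at each world:
  u (successors {u, x}): φ is true.
  v (successors {v}): φ is false.
  w (successors {w, x, y}): φ is false.
  x (successors {v, w, x}): φ is false.
  y (successors {v, y}): φ is false.
  z (successors {z}): φ is true.
For instance, at x:
  At x: \Box (p \land (\neg \Box (s \lor \Diamond s) \lor p)) requires p \land (\neg \Box (s \lor \Diamond s) \lor p) at every successor {v, w, x}.
    p \land (\neg \Box (s \lor \Diamond s) \lor p) fails at v, so \Box (p \land (\neg \Box (s \lor \Diamond s) \lor p)) is false at x.
      At v: p is false, \neg \Box (s \lor \Diamond s) \lor p is true, so p \land (\neg \Box (s \lor \Diamond s) \lor p) is false.
Satisfying worlds: {u, z}

u, z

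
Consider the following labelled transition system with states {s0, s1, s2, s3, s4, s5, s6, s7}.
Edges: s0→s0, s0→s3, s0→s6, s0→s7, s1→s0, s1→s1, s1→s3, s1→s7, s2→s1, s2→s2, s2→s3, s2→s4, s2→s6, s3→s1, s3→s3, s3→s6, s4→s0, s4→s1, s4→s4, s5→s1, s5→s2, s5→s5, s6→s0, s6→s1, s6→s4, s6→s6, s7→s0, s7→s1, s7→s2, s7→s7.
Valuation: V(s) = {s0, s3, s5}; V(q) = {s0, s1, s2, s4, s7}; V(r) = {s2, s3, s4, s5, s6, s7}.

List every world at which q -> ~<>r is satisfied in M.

s3, s5, s6

Let φ = q -> ~<>r. Evaluate φ at each world:
  s0 (successors {s0, s3, s6, s7}): φ is false.
  s1 (successors {s0, s1, s3, s7}): φ is false.
  s2 (successors {s1, s2, s3, s4, s6}): φ is false.
  s3 (successors {s1, s3, s6}): φ is true.
  s4 (successors {s0, s1, s4}): φ is false.
  s5 (successors {s1, s2, s5}): φ is true.
  s6 (successors {s0, s1, s4, s6}): φ is true.
  s7 (successors {s0, s1, s2, s7}): φ is false.
For instance, at s6:
  At s6: q is false, ~<>r is false, so q -> ~<>r is true.
    At s6: <>r is true, so ~<>r is false.
      At s6: <>r requires r at some successor in {s0, s1, s4, s6}.
        r holds at s4, so <>r is true at s6.
Satisfying worlds: {s3, s5, s6}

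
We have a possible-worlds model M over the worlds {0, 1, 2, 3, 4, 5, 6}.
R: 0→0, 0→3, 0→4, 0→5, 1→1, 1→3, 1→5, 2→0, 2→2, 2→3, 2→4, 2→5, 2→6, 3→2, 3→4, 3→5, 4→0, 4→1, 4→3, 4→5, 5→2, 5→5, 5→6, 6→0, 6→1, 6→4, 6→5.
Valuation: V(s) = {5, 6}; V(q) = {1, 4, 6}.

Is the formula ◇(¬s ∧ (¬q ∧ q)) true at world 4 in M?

At 4: ◇(¬s ∧ (¬q ∧ q)) requires ¬s ∧ (¬q ∧ q) at some successor in {0, 1, 3, 5}.
  At 0: ¬s ∧ (¬q ∧ q) is false.
  At 1: ¬s ∧ (¬q ∧ q) is false.
  At 3: ¬s ∧ (¬q ∧ q) is false.
  At 5: ¬s ∧ (¬q ∧ q) is false.
So ◇(¬s ∧ (¬q ∧ q)) is false at 4.

No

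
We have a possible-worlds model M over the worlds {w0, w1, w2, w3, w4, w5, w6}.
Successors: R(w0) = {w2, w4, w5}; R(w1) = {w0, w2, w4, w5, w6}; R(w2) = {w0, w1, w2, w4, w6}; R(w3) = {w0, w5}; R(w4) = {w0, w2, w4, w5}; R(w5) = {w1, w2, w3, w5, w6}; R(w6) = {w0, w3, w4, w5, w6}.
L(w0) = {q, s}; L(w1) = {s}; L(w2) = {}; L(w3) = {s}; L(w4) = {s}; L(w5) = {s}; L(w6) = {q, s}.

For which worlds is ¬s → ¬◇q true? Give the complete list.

Recall that ◇ψ holds at a world iff ψ holds at some accessible world.
Let φ = ¬s → ¬◇q. Evaluate φ at each world:
  w0 (successors {w2, w4, w5}): φ is true.
  w1 (successors {w0, w2, w4, w5, w6}): φ is true.
  w2 (successors {w0, w1, w2, w4, w6}): φ is false.
  w3 (successors {w0, w5}): φ is true.
  w4 (successors {w0, w2, w4, w5}): φ is true.
  w5 (successors {w1, w2, w3, w5, w6}): φ is true.
  w6 (successors {w0, w3, w4, w5, w6}): φ is true.
For instance, at w6:
  At w6: ¬s is false, ¬◇q is false, so ¬s → ¬◇q is true.
    At w6: ◇q is true, so ¬◇q is false.
      At w6: ◇q requires q at some successor in {w0, w3, w4, w5, w6}.
        q holds at w0, so ◇q is true at w6.
Satisfying worlds: {w0, w1, w3, w4, w5, w6}

w0, w1, w3, w4, w5, w6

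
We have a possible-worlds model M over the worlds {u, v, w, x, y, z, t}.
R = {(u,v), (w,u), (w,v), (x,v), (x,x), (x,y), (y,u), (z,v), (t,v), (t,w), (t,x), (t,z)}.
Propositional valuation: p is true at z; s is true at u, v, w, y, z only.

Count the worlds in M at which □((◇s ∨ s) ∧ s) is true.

5

Let φ = □((◇s ∨ s) ∧ s). Evaluate φ at each world:
  u (successors {v}): φ is true.
  v (successors ∅): φ is true.
  w (successors {u, v}): φ is true.
  x (successors {v, x, y}): φ is false.
  y (successors {u}): φ is true.
  z (successors {v}): φ is true.
  t (successors {v, w, x, z}): φ is false.
For instance, at t:
  At t: □((◇s ∨ s) ∧ s) requires (◇s ∨ s) ∧ s at every successor {v, w, x, z}.
    (◇s ∨ s) ∧ s fails at x, so □((◇s ∨ s) ∧ s) is false at t.
      At x: ◇s ∨ s is true, s is false, so (◇s ∨ s) ∧ s is false.
Satisfying worlds: {u, v, w, y, z}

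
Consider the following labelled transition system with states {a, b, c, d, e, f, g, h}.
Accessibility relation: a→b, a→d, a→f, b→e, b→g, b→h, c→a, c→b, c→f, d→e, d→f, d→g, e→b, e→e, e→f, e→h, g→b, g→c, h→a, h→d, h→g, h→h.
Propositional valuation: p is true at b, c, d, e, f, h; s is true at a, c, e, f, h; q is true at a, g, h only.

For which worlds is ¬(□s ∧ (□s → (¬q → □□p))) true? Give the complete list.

a, b, c, d, e, g, h

Let φ = ¬(□s ∧ (□s → (¬q → □□p))). Evaluate φ at each world:
  a (successors {b, d, f}): φ is true.
  b (successors {e, g, h}): φ is true.
  c (successors {a, b, f}): φ is true.
  d (successors {e, f, g}): φ is true.
  e (successors {b, e, f, h}): φ is true.
  f (successors ∅): φ is false.
  g (successors {b, c}): φ is true.
  h (successors {a, d, g, h}): φ is true.
For instance, at h:
  At h: □s ∧ (□s → (¬q → □□p)) is false, so ¬(□s ∧ (□s → (¬q → □□p))) is true.
    At h: □s is false, □s → (¬q → □□p) is true, so □s ∧ (□s → (¬q → □□p)) is false.
      At h: □s requires s at every successor {a, d, g, h}.
        s fails at d, so □s is false at h.
      At h: □s is false, ¬q → □□p is true, so □s → (¬q → □□p) is true.
Satisfying worlds: {a, b, c, d, e, g, h}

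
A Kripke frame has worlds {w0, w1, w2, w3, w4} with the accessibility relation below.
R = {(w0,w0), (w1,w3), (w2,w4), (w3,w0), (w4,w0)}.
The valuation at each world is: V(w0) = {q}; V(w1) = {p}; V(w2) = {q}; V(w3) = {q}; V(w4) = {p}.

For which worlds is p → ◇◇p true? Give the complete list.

Let φ = p → ◇◇p. Evaluate φ at each world:
  w0 (successors {w0}): φ is true.
  w1 (successors {w3}): φ is false.
  w2 (successors {w4}): φ is true.
  w3 (successors {w0}): φ is true.
  w4 (successors {w0}): φ is false.
For instance, at w0:
  At w0: p is false, ◇◇p is false, so p → ◇◇p is true.
    At w0: ◇◇p requires ◇p at some successor in {w0}.
      At w0: ◇p is false.
    So ◇◇p is false at w0.
Satisfying worlds: {w0, w2, w3}

w0, w2, w3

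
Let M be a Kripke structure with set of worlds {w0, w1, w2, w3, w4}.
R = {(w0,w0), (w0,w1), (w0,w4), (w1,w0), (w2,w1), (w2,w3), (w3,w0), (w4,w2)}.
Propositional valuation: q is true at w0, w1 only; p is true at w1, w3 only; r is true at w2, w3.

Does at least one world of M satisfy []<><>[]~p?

Let φ = []<><>[]~p. Evaluate φ at each world:
  w0 (successors {w0, w1, w4}): φ is true.
  w1 (successors {w0}): φ is true.
  w2 (successors {w1, w3}): φ is true.
  w3 (successors {w0}): φ is true.
  w4 (successors {w2}): φ is false.
Detail at w0 (witness):
  At w0: []<><>[]~p requires <><>[]~p at every successor {w0, w1, w4}.
      At w0: <><>[]~p requires <>[]~p at some successor in {w0, w1, w4}.
        <>[]~p holds at w0, so <><>[]~p is true at w0.
      At w1: <><>[]~p requires <>[]~p at some successor in {w0}.
        <>[]~p holds at w0, so <><>[]~p is true at w1.
      At w4: <><>[]~p requires <>[]~p at some successor in {w2}.
        <>[]~p holds at w2, so <><>[]~p is true at w4.
  So []<><>[]~p is true at w0.

Yes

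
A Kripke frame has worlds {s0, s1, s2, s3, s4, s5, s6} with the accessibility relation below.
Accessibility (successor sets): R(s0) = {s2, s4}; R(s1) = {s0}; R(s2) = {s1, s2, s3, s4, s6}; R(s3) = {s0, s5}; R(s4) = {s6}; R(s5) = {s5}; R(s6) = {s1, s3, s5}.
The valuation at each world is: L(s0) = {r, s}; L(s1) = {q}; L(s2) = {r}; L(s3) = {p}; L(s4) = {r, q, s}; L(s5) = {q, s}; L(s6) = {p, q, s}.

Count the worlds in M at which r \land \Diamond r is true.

Recall that \Diamond ψ holds at a world iff ψ holds at some accessible world.
Let φ = r \land \Diamond r. Evaluate φ at each world:
  s0 (successors {s2, s4}): φ is true.
  s1 (successors {s0}): φ is false.
  s2 (successors {s1, s2, s3, s4, s6}): φ is true.
  s3 (successors {s0, s5}): φ is false.
  s4 (successors {s6}): φ is false.
  s5 (successors {s5}): φ is false.
  s6 (successors {s1, s3, s5}): φ is false.
For instance, at s4:
  At s4: r is true, \Diamond r is false, so r \land \Diamond r is false.
    At s4: \Diamond r requires r at some successor in {s6}.
      At s6: r is false.
    So \Diamond r is false at s4.
Satisfying worlds: {s0, s2}

2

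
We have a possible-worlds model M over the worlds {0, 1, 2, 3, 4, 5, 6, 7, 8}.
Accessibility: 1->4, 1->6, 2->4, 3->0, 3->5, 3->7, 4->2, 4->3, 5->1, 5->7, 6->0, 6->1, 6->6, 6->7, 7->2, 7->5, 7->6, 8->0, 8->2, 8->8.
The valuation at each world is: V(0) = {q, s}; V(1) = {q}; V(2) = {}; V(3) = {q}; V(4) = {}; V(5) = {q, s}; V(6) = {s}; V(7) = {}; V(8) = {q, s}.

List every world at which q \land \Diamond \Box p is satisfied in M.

3, 8

Recall that \Box ψ holds at a world iff ψ holds at every accessible world, and \Diamond ψ holds iff ψ holds at some accessible world.
Let φ = q \land \Diamond \Box p. Evaluate φ at each world:
  0 (successors ∅): φ is false.
  1 (successors {4, 6}): φ is false.
  2 (successors {4}): φ is false.
  3 (successors {0, 5, 7}): φ is true.
  4 (successors {2, 3}): φ is false.
  5 (successors {1, 7}): φ is false.
  6 (successors {0, 1, 6, 7}): φ is false.
  7 (successors {2, 5, 6}): φ is false.
  8 (successors {0, 2, 8}): φ is true.
For instance, at 1:
  At 1: q is true, \Diamond \Box p is false, so q \land \Diamond \Box p is false.
    At 1: \Diamond \Box p requires \Box p at some successor in {4, 6}.
      At 4: \Box p is false.
      At 6: \Box p is false.
    So \Diamond \Box p is false at 1.
Satisfying worlds: {3, 8}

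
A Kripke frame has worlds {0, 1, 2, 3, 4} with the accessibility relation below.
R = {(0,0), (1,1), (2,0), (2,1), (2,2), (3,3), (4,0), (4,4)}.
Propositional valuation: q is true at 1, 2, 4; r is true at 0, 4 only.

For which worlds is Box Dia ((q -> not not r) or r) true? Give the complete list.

0, 3, 4

Let φ = Box Dia ((q -> not not r) or r). Evaluate φ at each world:
  0 (successors {0}): φ is true.
  1 (successors {1}): φ is false.
  2 (successors {0, 1, 2}): φ is false.
  3 (successors {3}): φ is true.
  4 (successors {0, 4}): φ is true.
For instance, at 4:
  At 4: Box Dia ((q -> not not r) or r) requires Dia ((q -> not not r) or r) at every successor {0, 4}.
      At 0: Dia ((q -> not not r) or r) requires (q -> not not r) or r at some successor in {0}.
        (q -> not not r) or r holds at 0, so Dia ((q -> not not r) or r) is true at 0.
      At 4: Dia ((q -> not not r) or r) requires (q -> not not r) or r at some successor in {0, 4}.
        (q -> not not r) or r holds at 0, so Dia ((q -> not not r) or r) is true at 4.
  So Box Dia ((q -> not not r) or r) is true at 4.
Satisfying worlds: {0, 3, 4}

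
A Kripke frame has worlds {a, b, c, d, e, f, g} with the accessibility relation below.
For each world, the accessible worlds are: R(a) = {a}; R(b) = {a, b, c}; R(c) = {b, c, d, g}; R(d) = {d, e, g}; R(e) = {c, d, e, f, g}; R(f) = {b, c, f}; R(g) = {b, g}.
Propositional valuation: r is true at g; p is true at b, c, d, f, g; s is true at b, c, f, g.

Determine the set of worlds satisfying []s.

Let φ = []s. Evaluate φ at each world:
  a (successors {a}): φ is false.
  b (successors {a, b, c}): φ is false.
  c (successors {b, c, d, g}): φ is false.
  d (successors {d, e, g}): φ is false.
  e (successors {c, d, e, f, g}): φ is false.
  f (successors {b, c, f}): φ is true.
  g (successors {b, g}): φ is true.
For instance, at b:
  At b: []s requires s at every successor {a, b, c}.
    s fails at a, so []s is false at b.
Satisfying worlds: {f, g}

f, g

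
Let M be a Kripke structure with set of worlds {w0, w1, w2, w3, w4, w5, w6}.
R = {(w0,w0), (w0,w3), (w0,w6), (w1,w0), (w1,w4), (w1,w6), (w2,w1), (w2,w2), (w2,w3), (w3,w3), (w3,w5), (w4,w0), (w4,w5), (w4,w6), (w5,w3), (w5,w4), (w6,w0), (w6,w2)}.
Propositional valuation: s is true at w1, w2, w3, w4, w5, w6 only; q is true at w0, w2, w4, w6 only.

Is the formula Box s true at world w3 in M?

Yes

At w3: Box s requires s at every successor {w3, w5}.
  At w3: s is true.
  At w5: s is true.
So Box s is true at w3.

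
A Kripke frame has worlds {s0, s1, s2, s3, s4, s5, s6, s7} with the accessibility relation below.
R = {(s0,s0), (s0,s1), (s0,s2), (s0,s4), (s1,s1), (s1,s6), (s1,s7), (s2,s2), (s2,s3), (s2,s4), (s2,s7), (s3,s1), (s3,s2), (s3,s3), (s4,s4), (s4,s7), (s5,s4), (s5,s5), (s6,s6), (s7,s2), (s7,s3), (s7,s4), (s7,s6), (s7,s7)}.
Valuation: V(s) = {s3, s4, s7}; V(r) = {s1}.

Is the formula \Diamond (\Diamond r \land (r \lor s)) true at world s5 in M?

No

Recall that \Diamond ψ holds at a world iff ψ holds at some accessible world.
At s5: \Diamond (\Diamond r \land (r \lor s)) requires \Diamond r \land (r \lor s) at some successor in {s4, s5}.
  At s4: \Diamond r \land (r \lor s) is false.
  At s5: \Diamond r \land (r \lor s) is false.
So \Diamond (\Diamond r \land (r \lor s)) is false at s5.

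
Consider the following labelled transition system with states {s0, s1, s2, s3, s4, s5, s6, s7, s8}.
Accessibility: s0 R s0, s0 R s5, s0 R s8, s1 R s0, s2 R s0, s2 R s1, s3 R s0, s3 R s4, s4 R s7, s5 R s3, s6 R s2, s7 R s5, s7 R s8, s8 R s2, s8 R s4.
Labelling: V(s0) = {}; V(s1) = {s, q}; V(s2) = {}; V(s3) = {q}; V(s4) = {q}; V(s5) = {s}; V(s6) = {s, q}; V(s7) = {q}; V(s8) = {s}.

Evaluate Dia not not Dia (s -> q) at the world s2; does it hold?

Yes

At s2: Dia not not Dia (s -> q) requires not not Dia (s -> q) at some successor in {s0, s1}.
  not not Dia (s -> q) holds at s0, so Dia not not Dia (s -> q) is true at s2.
    At s0: not Dia (s -> q) is false, so not not Dia (s -> q) is true.
      At s0: Dia (s -> q) is true, so not Dia (s -> q) is false.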